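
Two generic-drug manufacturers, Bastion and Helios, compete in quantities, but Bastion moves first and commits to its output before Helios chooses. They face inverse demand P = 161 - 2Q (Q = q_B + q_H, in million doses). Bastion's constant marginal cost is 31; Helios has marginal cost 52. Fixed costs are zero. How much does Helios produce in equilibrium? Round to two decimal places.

8.38

Solve by backward induction. Given q_B, the follower Helios maximises π_H = (161 - 2q_B - 2q_H)q_H - 52q_H.
∂π_H/∂q_H = 109 - 2q_B - 4q_H = 0 gives the reaction function q_H = (109 - 2q_B)/4.
The leader anticipates this reaction. Substituting into P = 161 - 2Q gives P = 213/2 - q_B, so π_B = (213/2 - q_B)q_B - 31q_B.
The leader's first-order condition 151/2 - 2q_B = 0 yields q_B = 151/4.
Then q_H = (109 - 2·(151/4))/4 = 67/8.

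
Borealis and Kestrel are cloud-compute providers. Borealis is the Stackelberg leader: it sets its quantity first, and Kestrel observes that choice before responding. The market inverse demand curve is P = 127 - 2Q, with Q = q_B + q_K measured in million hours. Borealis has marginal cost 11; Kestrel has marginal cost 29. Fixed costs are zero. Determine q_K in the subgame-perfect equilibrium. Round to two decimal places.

Solve by backward induction. Given q_B, the follower Kestrel maximises π_K = (127 - 2q_B - 2q_K)q_K - 29q_K.
Follower FOC: 98 - 2q_B - 4q_K = 0, so q_K(q_B) = (98 - 2q_B)/4.
The leader anticipates this reaction. Substituting into P = 127 - 2Q gives P = 78 - q_B, so π_B = (78 - q_B)q_B - 11q_B.
Maximising: ∂π_B/∂q_B = 67 - 2q_B = 0, giving q_B = 67/2.
Then q_K = (98 - 2·(67/2))/4 = 31/4.

7.75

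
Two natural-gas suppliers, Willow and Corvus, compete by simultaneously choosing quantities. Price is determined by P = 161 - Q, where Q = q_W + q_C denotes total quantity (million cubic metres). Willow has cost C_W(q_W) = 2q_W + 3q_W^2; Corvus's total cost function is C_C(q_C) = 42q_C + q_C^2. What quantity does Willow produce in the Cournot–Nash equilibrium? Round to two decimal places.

Willow's profit: π_W = (161 - Q)q_W - (2q_W + 3q_W²). Setting ∂π_W/∂q_W = 0: 159 - 8q_W - (q_C) = 0.
Corvus's profit: π_C = (161 - Q)q_C - (42q_C + q_C²). Setting ∂π_C/∂q_C = 0: 119 - 4q_C - (q_W) = 0.
Best responses: q_W = (159 - q_C)/8, q_C = (119 - q_W)/4.
Solving the pair: q_W = 517/31, q_C = 793/31.

16.68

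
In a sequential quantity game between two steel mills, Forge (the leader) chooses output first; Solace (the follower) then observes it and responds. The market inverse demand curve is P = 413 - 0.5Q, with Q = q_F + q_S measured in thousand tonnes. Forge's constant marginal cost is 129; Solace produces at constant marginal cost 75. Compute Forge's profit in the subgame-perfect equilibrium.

13225

Solve by backward induction. Given q_F, the follower Solace maximises π_S = (413 - (1/2)q_F - (1/2)q_S)q_S - 75q_S.
Setting the follower's marginal profit to zero, 338 - (1/2)q_F - q_S = 0, i.e. q_S = (338 - (1/2)q_F).
Forge substitutes q_S(q_F) into its own profit: π_F = q_F(413 - (1/2)q_F - (338 - (1/2)q_F)/2) - 129q_F = (244 - (1/4)q_F)q_F - 129q_F.
Leader FOC: 115 - (1/2)q_F = 0, so q_F = 230.
Then q_S = (338 - (1/2)·230) = 223.
Price P = 413 - (1/2)·453 = 373/2.
Forge's profit: (373/2 - 129)·230 = 13225.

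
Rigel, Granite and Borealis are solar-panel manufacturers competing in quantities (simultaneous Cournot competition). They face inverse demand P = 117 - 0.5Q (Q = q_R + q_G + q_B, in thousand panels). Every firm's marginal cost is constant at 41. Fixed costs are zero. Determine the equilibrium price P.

60

A representative firm's profit is π_i = q_i(117 - 0.5Q) - 41q_i.
Setting ∂π_i/∂q_i = 0 with rivals' quantities fixed: 76 - q_i - (1/2)·Σ_{j≠i} q_j = 0.
With identical firms every q_j equals q_i, so Σ_{j≠i} q_j = 2q_i and 76 = 2q_i, giving q_i = 38.
Total output Q = 114, so price P = 117 - (1/2)·114 = 60.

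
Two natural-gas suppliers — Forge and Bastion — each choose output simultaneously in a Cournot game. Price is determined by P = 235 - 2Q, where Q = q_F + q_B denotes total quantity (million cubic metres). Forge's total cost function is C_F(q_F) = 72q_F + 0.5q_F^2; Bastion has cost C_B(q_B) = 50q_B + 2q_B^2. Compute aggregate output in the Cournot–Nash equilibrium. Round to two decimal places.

42.58

Forge's profit: π_F = (235 - 2Q)q_F - (72q_F + (1/2)q_F²). Setting ∂π_F/∂q_F = 0: 163 - 5q_F - 2(q_B) = 0.
Bastion's profit: π_B = (235 - 2Q)q_B - (50q_B + 2q_B²). Setting ∂π_B/∂q_B = 0: 185 - 8q_B - 2(q_F) = 0.
So q_F = (163 - 2q_B)/5 and q_B = (185 - 2q_F)/8.
Substituting one into the other gives q_F = 467/18 and q_B = 599/36.
Total output Q = 467/18 + 599/36 = 511/12.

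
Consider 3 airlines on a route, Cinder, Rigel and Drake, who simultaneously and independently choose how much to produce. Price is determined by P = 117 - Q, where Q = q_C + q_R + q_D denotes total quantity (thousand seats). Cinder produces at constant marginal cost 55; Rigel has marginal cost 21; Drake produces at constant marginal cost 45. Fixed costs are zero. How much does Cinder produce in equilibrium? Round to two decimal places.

4.50

Cinder's profit: π_C = (117 - Q)q_C - (55q_C). Setting ∂π_C/∂q_C = 0: 62 - 2q_C - (q_R + q_D) = 0.
Rigel's first-order condition: 96 - 2q_R - (q_C + q_D) = 0.
Drake's first-order condition: 72 - 2q_D - (q_C + q_R) = 0.
Adding the 3 conditions: 230 − 2Q − 2Q = 0, i.e. Q = 115/2.
Back-substituting: q_C = (62 − 115/2) = 9/2, q_R = (96 − 115/2) = 77/2, q_D = (72 − 115/2) = 29/2.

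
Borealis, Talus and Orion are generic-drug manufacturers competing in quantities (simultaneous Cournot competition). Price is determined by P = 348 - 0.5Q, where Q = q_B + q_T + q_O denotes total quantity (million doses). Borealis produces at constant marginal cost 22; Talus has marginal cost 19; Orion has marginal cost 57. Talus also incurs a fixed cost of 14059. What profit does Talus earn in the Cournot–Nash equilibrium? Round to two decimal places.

Borealis's profit: π_B = (348 - 0.5Q)q_B - (22q_B). Setting ∂π_B/∂q_B = 0: 326 - q_B - (1/2)(q_T + q_O) = 0.
Talus's profit: π_T = (348 - 0.5Q)q_T - (19q_T). Setting ∂π_T/∂q_T = 0: 329 - q_T - (1/2)(q_B + q_O) = 0.
Orion's first-order condition: 291 - q_O - (1/2)(q_B + q_T) = 0.
Adding the 3 conditions: 946 − Q − Q = 0, i.e. Q = 473.
Back-substituting: q_B = (326 − 473/2)/(1/2) = 179, q_T = (329 − 473/2)/(1/2) = 185, q_O = (291 − 473/2)/(1/2) = 109.
Price P = 348 - (1/2)·473 = 223/2.
Talus's profit: (223/2 - 19)·185 - 14059 = 3053.5000.

3053.50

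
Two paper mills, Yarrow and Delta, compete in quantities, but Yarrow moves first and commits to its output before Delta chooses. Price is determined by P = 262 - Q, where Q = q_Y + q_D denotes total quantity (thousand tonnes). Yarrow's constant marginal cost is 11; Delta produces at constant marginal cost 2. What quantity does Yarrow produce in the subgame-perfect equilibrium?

Solve by backward induction. Given q_Y, the follower Delta maximises π_D = (262 - q_Y - q_D)q_D - 2q_D.
Setting the follower's marginal profit to zero, 260 - q_Y - 2q_D = 0, i.e. q_D = (260 - q_Y)/2.
The leader anticipates this reaction. Substituting into P = 262 - Q gives P = 132 - (1/2)q_Y, so π_Y = (132 - (1/2)q_Y)q_Y - 11q_Y.
Maximising: ∂π_Y/∂q_Y = 121 - q_Y = 0, giving q_Y = 121.
Then q_D = (260 - 121)/2 = 139/2.

121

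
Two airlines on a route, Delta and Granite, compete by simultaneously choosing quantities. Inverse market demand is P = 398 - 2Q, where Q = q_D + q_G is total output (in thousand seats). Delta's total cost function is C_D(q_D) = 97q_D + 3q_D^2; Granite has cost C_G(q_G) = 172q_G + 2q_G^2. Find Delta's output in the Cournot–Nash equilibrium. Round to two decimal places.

Delta's profit: π_D = (398 - 2Q)q_D - (97q_D + 3q_D²). Setting ∂π_D/∂q_D = 0: 301 - 10q_D - 2(q_G) = 0.
Granite's first-order condition: 226 - 8q_G - 2(q_D) = 0.
Best responses: q_D = (301 - 2q_G)/10, q_G = (226 - 2q_D)/8.
Solving the pair: q_D = 489/19, q_G = 829/38.

25.74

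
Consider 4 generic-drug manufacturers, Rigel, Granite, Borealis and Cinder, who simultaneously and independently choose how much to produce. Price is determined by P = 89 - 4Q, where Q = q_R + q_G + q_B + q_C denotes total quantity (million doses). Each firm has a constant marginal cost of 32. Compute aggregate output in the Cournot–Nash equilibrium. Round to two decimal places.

Each firm earns π_i = (89 - 4Q)q_i - 32q_i.
First-order condition (treating rivals' output as given): 57 - 8q_i - 4·Σ_{j≠i} q_j = 0.
By symmetry each firm produces the same amount; substituting Σ_{j≠i} q_j = 3q_i yields q_i = 57/20.
Total output Q = 57/20 + 57/20 + 57/20 + 57/20 = 57/5.

11.40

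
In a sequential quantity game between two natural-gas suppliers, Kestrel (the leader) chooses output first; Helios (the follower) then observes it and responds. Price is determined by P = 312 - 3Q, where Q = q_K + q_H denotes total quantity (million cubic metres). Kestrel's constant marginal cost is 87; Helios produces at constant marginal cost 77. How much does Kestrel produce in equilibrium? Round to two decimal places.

The follower Helios best-responds to any q_K: π_H = (312 - 3Q)q_H - 77q_H.
Setting the follower's marginal profit to zero, 235 - 3q_K - 6q_H = 0, i.e. q_H = (235 - 3q_K)/6.
Kestrel substitutes q_H(q_K) into its own profit: π_K = q_K(312 - 3q_K - (235 - 3q_K)/2) - 87q_K = (389/2 - (3/2)q_K)q_K - 87q_K.
Leader FOC: 215/2 - 3q_K = 0, so q_K = 215/6.
Then q_H = (235 - 3·(215/6))/6 = 85/4.

35.83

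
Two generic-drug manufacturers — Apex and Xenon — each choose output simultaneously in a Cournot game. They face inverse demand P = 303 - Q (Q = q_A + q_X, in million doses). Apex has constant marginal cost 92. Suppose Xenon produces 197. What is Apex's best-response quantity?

With the rival's output fixed at 197, Apex's profit is π_A = (303 - 197 - q_A)q_A - (92q_A) = (106 - q_A)q_A - (92q_A).
∂π_A/∂q_A = 14 - 2q_A = 0, so q_A = 7.

7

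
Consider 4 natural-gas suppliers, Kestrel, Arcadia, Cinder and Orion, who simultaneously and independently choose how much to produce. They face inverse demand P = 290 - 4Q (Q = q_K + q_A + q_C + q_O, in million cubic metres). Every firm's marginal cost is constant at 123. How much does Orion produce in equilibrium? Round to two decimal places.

A representative firm's profit is π_i = q_i(290 - 4Q) - 123q_i.
Setting ∂π_i/∂q_i = 0 with rivals' quantities fixed: 167 - 8q_i - 4·Σ_{j≠i} q_j = 0.
With identical firms every q_j equals q_i, so Σ_{j≠i} q_j = 3q_i and 167 = 20q_i, giving q_i = 167/20.

8.35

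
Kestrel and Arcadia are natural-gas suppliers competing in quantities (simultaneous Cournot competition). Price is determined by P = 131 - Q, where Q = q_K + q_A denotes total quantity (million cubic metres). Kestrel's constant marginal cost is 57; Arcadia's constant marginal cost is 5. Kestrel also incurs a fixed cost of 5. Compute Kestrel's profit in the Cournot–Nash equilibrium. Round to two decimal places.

Kestrel's profit: π_K = (131 - Q)q_K - (57q_K). Setting ∂π_K/∂q_K = 0: 74 - 2q_K - (q_A) = 0.
Arcadia's first-order condition: 126 - 2q_A - (q_K) = 0.
So q_K = (74 - q_A)/2 and q_A = (126 - q_K)/2.
Solving the pair: q_K = 22/3, q_A = 178/3.
Price P = 131 - 200/3 = 193/3.
Kestrel's profit: (193/3 - 57)·(22/3) - 5 = 439/9.

48.78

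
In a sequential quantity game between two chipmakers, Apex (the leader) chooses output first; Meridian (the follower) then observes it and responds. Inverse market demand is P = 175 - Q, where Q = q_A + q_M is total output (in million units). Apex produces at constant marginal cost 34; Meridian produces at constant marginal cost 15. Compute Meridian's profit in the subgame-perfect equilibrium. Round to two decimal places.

Solve by backward induction. Given q_A, the follower Meridian maximises π_M = (175 - q_A - q_M)q_M - 15q_M.
∂π_M/∂q_M = 160 - q_A - 2q_M = 0 gives the reaction function q_M = (160 - q_A)/2.
Apex substitutes q_M(q_A) into its own profit: π_A = q_A(175 - q_A - (160 - q_A)/2) - 34q_A = (95 - (1/2)q_A)q_A - 34q_A.
Maximising: ∂π_A/∂q_A = 61 - q_A = 0, giving q_A = 61.
Then q_M = (160 - 61)/2 = 99/2.
Price P = 175 - 221/2 = 129/2.
Meridian's profit: (129/2 - 15)·(99/2) = 2450.2500.

2450.25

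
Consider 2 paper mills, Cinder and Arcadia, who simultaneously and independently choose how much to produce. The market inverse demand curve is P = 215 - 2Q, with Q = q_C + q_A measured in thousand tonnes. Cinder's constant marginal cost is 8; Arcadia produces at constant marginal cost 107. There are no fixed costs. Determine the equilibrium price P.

Cinder's profit: π_C = (215 - 2Q)q_C - (8q_C). Setting ∂π_C/∂q_C = 0: 207 - 4q_C - 2(q_A) = 0.
Arcadia's first-order condition: 108 - 4q_A - 2(q_C) = 0.
So q_C = (207 - 2q_A)/4 and q_A = (108 - 2q_C)/4.
Substituting one into the other gives q_C = 51 and q_A = 3/2.
Total output Q = 105/2, so price P = 215 - 2·(105/2) = 110.

110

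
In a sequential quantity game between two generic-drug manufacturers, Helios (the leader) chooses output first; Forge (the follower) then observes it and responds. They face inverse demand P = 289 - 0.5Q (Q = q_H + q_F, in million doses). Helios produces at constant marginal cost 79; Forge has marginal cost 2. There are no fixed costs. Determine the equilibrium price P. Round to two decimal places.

112.25

Solve by backward induction. Given q_H, the follower Forge maximises π_F = (289 - (1/2)q_H - (1/2)q_F)q_F - 2q_F.
Setting the follower's marginal profit to zero, 287 - (1/2)q_H - q_F = 0, i.e. q_F = (287 - (1/2)q_H).
The leader anticipates this reaction. Substituting into P = 289 - 0.5Q gives P = 291/2 - (1/4)q_H, so π_H = (291/2 - (1/4)q_H)q_H - 79q_H.
The leader's first-order condition 133/2 - (1/2)q_H = 0 yields q_H = 133.
Then q_F = (287 - (1/2)·133) = 441/2.
Total output Q = 707/2, so price P = 289 - (1/2)·(707/2) = 449/4.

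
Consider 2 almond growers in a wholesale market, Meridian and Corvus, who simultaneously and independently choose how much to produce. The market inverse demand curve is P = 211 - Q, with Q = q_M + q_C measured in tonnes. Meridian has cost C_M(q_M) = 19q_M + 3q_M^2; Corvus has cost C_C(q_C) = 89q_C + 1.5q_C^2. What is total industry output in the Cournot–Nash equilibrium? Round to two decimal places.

41.59

Meridian's profit: π_M = (211 - Q)q_M - (19q_M + 3q_M²). Setting ∂π_M/∂q_M = 0: 192 - 8q_M - (q_C) = 0.
Corvus's first-order condition: 122 - 5q_C - (q_M) = 0.
Rearranging gives the reaction functions q_M = (192 - q_C)/8 and q_C = (122 - q_M)/5.
Substituting one into the other gives q_M = 838/39 and q_C = 784/39.
Total output Q = 838/39 + 784/39 = 1622/39.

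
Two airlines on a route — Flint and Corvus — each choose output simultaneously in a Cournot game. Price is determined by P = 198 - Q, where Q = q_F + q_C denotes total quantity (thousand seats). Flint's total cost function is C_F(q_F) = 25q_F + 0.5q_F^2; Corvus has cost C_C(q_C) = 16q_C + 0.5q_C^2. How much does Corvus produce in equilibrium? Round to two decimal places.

46.63

Flint's profit: π_F = (198 - Q)q_F - (25q_F + (1/2)q_F²). Setting ∂π_F/∂q_F = 0: 173 - 3q_F - (q_C) = 0.
Corvus's first-order condition: 182 - 3q_C - (q_F) = 0.
Rearranging gives the reaction functions q_F = (173 - q_C)/3 and q_C = (182 - q_F)/3.
Solving the pair: q_F = 337/8, q_C = 373/8.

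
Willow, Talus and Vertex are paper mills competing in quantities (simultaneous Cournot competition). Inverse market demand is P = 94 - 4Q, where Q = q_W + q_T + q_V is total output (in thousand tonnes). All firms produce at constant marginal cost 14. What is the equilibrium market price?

A representative firm's profit is π_i = q_i(94 - 4Q) - 14q_i.
Setting ∂π_i/∂q_i = 0 with rivals' quantities fixed: 80 - 8q_i - 4·Σ_{j≠i} q_j = 0.
By symmetry each firm produces the same amount; substituting Σ_{j≠i} q_j = 2q_i yields q_i = 80/16 = 5.
Total output Q = 15, so price P = 94 - 4·15 = 34.

34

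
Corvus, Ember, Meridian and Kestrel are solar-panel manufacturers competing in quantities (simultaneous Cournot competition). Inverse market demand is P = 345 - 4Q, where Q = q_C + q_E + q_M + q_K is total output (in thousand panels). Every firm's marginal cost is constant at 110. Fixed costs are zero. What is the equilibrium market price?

Each firm earns π_i = (345 - 4Q)q_i - 110q_i.
Setting ∂π_i/∂q_i = 0 with rivals' quantities fixed: 235 - 8q_i - 4·Σ_{j≠i} q_j = 0.
With identical firms every q_j equals q_i, so Σ_{j≠i} q_j = 3q_i and 235 = 20q_i, giving q_i = 47/4.
Total output Q = 47, so price P = 345 - 4·47 = 157.

157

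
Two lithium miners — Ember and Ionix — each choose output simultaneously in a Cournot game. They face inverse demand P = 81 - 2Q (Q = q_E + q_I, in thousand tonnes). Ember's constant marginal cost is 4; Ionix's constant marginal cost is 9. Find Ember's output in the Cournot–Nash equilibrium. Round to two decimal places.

Ember's profit: π_E = (81 - 2Q)q_E - (4q_E). Setting ∂π_E/∂q_E = 0: 77 - 4q_E - 2(q_I) = 0.
Ionix's profit: π_I = (81 - 2Q)q_I - (9q_I). Setting ∂π_I/∂q_I = 0: 72 - 4q_I - 2(q_E) = 0.
Rearranging gives the reaction functions q_E = (77 - 2q_I)/4 and q_I = (72 - 2q_E)/4.
Solving the pair: q_E = 41/3, q_I = 67/6.

13.67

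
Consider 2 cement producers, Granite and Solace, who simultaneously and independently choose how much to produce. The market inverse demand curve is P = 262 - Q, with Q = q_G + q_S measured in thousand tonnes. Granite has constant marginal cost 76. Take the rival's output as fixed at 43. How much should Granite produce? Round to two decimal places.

71.50

With the rival's output fixed at 43, Granite's profit is π_G = (262 - 43 - q_G)q_G - (76q_G) = (219 - q_G)q_G - (76q_G).
∂π_G/∂q_G = 143 - 2q_G = 0, so q_G = 143/2.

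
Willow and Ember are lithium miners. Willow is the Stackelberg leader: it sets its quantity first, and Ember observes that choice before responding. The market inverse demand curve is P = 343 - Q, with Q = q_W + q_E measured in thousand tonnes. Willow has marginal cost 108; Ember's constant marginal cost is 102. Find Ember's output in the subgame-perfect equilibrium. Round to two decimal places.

Solve by backward induction. Given q_W, the follower Ember maximises π_E = (343 - q_W - q_E)q_E - 102q_E.
Follower FOC: 241 - q_W - 2q_E = 0, so q_E(q_W) = (241 - q_W)/2.
Willow substitutes q_E(q_W) into its own profit: π_W = q_W(343 - q_W - (241 - q_W)/2) - 108q_W = (445/2 - (1/2)q_W)q_W - 108q_W.
The leader's first-order condition 229/2 - q_W = 0 yields q_W = 229/2.
Then q_E = (241 - 229/2)/2 = 253/4.

63.25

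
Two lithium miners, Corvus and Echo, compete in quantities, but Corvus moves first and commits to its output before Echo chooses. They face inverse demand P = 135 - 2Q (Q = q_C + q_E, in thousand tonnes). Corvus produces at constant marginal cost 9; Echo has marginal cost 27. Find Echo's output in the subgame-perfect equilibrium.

9

The follower Echo best-responds to any q_C: π_E = (135 - 2Q)q_E - 27q_E.
∂π_E/∂q_E = 108 - 2q_C - 4q_E = 0 gives the reaction function q_E = (108 - 2q_C)/4.
The leader anticipates this reaction. Substituting into P = 135 - 2Q gives P = 81 - q_C, so π_C = (81 - q_C)q_C - 9q_C.
The leader's first-order condition 72 - 2q_C = 0 yields q_C = 36.
Then q_E = (108 - 2·36)/4 = 9.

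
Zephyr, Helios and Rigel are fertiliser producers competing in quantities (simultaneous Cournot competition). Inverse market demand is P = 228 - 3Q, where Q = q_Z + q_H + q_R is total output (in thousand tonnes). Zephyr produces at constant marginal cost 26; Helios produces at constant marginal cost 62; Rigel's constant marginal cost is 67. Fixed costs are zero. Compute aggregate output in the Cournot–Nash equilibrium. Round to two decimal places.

Zephyr's profit: π_Z = (228 - 3Q)q_Z - (26q_Z). Setting ∂π_Z/∂q_Z = 0: 202 - 6q_Z - 3(q_H + q_R) = 0.
Helios's first-order condition: 166 - 6q_H - 3(q_Z + q_R) = 0.
Rigel's first-order condition: 161 - 6q_R - 3(q_Z + q_H) = 0.
Adding the 3 first-order conditions: 529 − 12Q = 0, so Q = 529/12.
Back-substituting: q_Z = (202 − 529/4)/3 = 93/4, q_H = (166 − 529/4)/3 = 45/4, q_R = (161 − 529/4)/3 = 115/12.
Total output Q = 93/4 + 45/4 + 115/12 = 529/12.

44.08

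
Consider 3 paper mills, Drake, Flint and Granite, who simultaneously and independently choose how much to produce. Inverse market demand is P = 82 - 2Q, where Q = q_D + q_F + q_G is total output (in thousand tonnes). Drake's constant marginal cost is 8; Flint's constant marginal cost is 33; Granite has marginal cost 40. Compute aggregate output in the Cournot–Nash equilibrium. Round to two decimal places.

20.63

Drake's profit: π_D = (82 - 2Q)q_D - (8q_D). Setting ∂π_D/∂q_D = 0: 74 - 4q_D - 2(q_F + q_G) = 0.
Flint's profit: π_F = (82 - 2Q)q_F - (33q_F). Setting ∂π_F/∂q_F = 0: 49 - 4q_F - 2(q_D + q_G) = 0.
Granite's profit: π_G = (82 - 2Q)q_G - (40q_G). Setting ∂π_G/∂q_G = 0: 42 - 4q_G - 2(q_D + q_F) = 0.
Adding the 3 first-order conditions: 165 − 8Q = 0, so Q = 165/8.
Back-substituting: q_D = (74 − 165/4)/2 = 131/8, q_F = (49 − 165/4)/2 = 31/8, q_G = (42 − 165/4)/2 = 3/8.
Total output Q = 131/8 + 31/8 + 3/8 = 165/8.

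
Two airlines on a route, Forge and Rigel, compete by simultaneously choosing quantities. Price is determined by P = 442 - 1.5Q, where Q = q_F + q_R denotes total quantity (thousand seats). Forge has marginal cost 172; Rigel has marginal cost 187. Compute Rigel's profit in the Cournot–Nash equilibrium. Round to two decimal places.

Forge's profit: π_F = (442 - 1.5Q)q_F - (172q_F). Setting ∂π_F/∂q_F = 0: 270 - 3q_F - (3/2)(q_R) = 0.
Rigel's profit: π_R = (442 - 1.5Q)q_R - (187q_R). Setting ∂π_R/∂q_R = 0: 255 - 3q_R - (3/2)(q_F) = 0.
So q_F = (270 - (3/2)q_R)/3 and q_R = (255 - (3/2)q_F)/3.
Substituting one into the other gives q_F = 190/3 and q_R = 160/3.
Price P = 442 - (3/2)·(350/3) = 267.
Rigel's profit: (267 - 187)·(160/3) = 4266.6667.

4266.67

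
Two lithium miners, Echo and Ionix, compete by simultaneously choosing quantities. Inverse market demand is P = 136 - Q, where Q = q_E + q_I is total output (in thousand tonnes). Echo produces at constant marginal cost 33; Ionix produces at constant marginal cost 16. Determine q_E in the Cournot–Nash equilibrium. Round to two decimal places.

28.67

Echo's profit: π_E = (136 - Q)q_E - (33q_E). Setting ∂π_E/∂q_E = 0: 103 - 2q_E - (q_I) = 0.
Ionix's profit: π_I = (136 - Q)q_I - (16q_I). Setting ∂π_I/∂q_I = 0: 120 - 2q_I - (q_E) = 0.
So q_E = (103 - q_I)/2 and q_I = (120 - q_E)/2.
Substituting one into the other gives q_E = 86/3 and q_I = 137/3.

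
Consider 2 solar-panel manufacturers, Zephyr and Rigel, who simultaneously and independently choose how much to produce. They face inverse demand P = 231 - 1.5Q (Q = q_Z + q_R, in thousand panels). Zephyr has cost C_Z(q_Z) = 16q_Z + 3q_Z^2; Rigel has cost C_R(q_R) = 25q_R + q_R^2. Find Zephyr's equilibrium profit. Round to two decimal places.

1444.77

Zephyr's profit: π_Z = (231 - 1.5Q)q_Z - (16q_Z + 3q_Z²). Setting ∂π_Z/∂q_Z = 0: 215 - 9q_Z - (3/2)(q_R) = 0.
Rigel's first-order condition: 206 - 5q_R - (3/2)(q_Z) = 0.
Rearranging gives the reaction functions q_Z = (215 - (3/2)q_R)/9 and q_R = (206 - (3/2)q_Z)/5.
Solving the pair: q_Z = 17.9181, q_R = 35.8246.
Price P = 231 - (3/2)·53.7427 = 150.3860.
Zephyr's profit: 150.3860·17.9181 - 16·17.9181 - 3·17.9181² = 1444.7670.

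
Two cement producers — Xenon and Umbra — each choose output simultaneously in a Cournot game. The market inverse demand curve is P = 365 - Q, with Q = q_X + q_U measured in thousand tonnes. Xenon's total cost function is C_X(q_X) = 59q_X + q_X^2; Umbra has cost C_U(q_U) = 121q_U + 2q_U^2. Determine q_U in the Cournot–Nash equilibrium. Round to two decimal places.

Xenon's profit: π_X = (365 - Q)q_X - (59q_X + q_X²). Setting ∂π_X/∂q_X = 0: 306 - 4q_X - (q_U) = 0.
Umbra's profit: π_U = (365 - Q)q_U - (121q_U + 2q_U²). Setting ∂π_U/∂q_U = 0: 244 - 6q_U - (q_X) = 0.
Rearranging gives the reaction functions q_X = (306 - q_U)/4 and q_U = (244 - q_X)/6.
Substituting one into the other gives q_X = 1592/23 and q_U = 670/23.

29.13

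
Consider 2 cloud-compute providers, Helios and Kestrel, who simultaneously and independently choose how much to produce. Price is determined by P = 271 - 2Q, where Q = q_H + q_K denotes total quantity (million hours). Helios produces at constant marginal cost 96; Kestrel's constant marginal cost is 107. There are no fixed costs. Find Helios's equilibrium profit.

1922

Helios's profit: π_H = (271 - 2Q)q_H - (96q_H). Setting ∂π_H/∂q_H = 0: 175 - 4q_H - 2(q_K) = 0.
Kestrel's profit: π_K = (271 - 2Q)q_K - (107q_K). Setting ∂π_K/∂q_K = 0: 164 - 4q_K - 2(q_H) = 0.
Best responses: q_H = (175 - 2q_K)/4, q_K = (164 - 2q_H)/4.
Solving the pair: q_H = 31, q_K = 51/2.
Price P = 271 - 2·(113/2) = 158.
Helios's profit: (158 - 96)·31 = 1922.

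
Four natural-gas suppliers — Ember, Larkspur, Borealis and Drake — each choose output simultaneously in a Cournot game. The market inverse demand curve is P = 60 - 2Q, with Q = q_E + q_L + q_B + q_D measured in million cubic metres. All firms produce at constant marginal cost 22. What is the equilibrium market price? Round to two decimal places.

29.60

A representative firm's profit is π_i = q_i(60 - 2Q) - 22q_i.
First-order condition (treating rivals' output as given): 38 - 4q_i - 2·Σ_{j≠i} q_j = 0.
With identical firms every q_j equals q_i, so Σ_{j≠i} q_j = 3q_i and 38 = 10q_i, giving q_i = 19/5.
Total output Q = 76/5, so price P = 60 - 2·(76/5) = 148/5.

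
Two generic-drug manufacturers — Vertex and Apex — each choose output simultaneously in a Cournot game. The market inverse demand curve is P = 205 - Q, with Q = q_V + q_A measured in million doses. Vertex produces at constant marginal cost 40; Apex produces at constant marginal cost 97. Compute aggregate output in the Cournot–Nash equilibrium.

91

Vertex's profit: π_V = (205 - Q)q_V - (40q_V). Setting ∂π_V/∂q_V = 0: 165 - 2q_V - (q_A) = 0.
Apex's first-order condition: 108 - 2q_A - (q_V) = 0.
Best responses: q_V = (165 - q_A)/2, q_A = (108 - q_V)/2.
Substituting one into the other gives q_V = 74 and q_A = 17.
Total output Q = 74 + 17 = 91.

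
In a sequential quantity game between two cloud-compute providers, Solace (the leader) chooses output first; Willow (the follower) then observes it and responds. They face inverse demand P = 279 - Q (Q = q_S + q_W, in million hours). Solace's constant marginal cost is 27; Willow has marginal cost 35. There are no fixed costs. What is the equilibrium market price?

Solve by backward induction. Given q_S, the follower Willow maximises π_W = (279 - q_S - q_W)q_W - 35q_W.
Follower FOC: 244 - q_S - 2q_W = 0, so q_W(q_S) = (244 - q_S)/2.
The leader anticipates this reaction. Substituting into P = 279 - Q gives P = 157 - (1/2)q_S, so π_S = (157 - (1/2)q_S)q_S - 27q_S.
Leader FOC: 130 - q_S = 0, so q_S = 130.
Then q_W = (244 - 130)/2 = 57.
Total output Q = 187, so price P = 279 - 187 = 92.

92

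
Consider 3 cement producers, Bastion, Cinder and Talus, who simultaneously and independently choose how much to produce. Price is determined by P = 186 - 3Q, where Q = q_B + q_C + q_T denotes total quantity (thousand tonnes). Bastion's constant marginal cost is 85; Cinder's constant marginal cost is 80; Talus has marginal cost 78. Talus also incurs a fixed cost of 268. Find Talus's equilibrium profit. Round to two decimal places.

17.19

Bastion's profit: π_B = (186 - 3Q)q_B - (85q_B). Setting ∂π_B/∂q_B = 0: 101 - 6q_B - 3(q_C + q_T) = 0.
Cinder's profit: π_C = (186 - 3Q)q_C - (80q_C). Setting ∂π_C/∂q_C = 0: 106 - 6q_C - 3(q_B + q_T) = 0.
Talus's first-order condition: 108 - 6q_T - 3(q_B + q_C) = 0.
Summing all 3 equations gives 315 − 12Q = 0, hence Q = 105/4.
Back-substituting: q_B = (101 − 315/4)/3 = 89/12, q_C = (106 − 315/4)/3 = 109/12, q_T = (108 − 315/4)/3 = 39/4.
Price P = 186 - 3·(105/4) = 429/4.
Talus's profit: (429/4 - 78)·(39/4) - 268 = 275/16.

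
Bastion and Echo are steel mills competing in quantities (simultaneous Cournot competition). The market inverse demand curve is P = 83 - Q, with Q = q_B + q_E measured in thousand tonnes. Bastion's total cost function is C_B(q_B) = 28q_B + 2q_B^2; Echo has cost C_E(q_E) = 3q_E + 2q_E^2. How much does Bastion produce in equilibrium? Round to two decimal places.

Bastion's profit: π_B = (83 - Q)q_B - (28q_B + 2q_B²). Setting ∂π_B/∂q_B = 0: 55 - 6q_B - (q_E) = 0.
Echo's first-order condition: 80 - 6q_E - (q_B) = 0.
Rearranging gives the reaction functions q_B = (55 - q_E)/6 and q_E = (80 - q_B)/6.
Substituting one into the other gives q_B = 50/7 and q_E = 85/7.

7.14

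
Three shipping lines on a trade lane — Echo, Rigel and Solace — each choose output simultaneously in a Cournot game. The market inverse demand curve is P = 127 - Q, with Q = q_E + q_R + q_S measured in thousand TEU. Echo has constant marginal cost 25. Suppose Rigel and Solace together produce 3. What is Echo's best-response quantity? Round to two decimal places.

With rivals' combined output fixed at 3, Echo's profit is π_E = (127 - 3 - q_E)q_E - (25q_E) = (124 - q_E)q_E - (25q_E).
∂π_E/∂q_E = 99 - 2q_E = 0, so q_E = 99/2.

49.50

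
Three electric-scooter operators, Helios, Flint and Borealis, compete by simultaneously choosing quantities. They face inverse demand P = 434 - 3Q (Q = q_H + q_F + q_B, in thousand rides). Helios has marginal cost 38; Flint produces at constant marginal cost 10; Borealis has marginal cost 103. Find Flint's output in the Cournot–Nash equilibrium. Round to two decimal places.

Helios's profit: π_H = (434 - 3Q)q_H - (38q_H). Setting ∂π_H/∂q_H = 0: 396 - 6q_H - 3(q_F + q_B) = 0.
Flint's profit: π_F = (434 - 3Q)q_F - (10q_F). Setting ∂π_F/∂q_F = 0: 424 - 6q_F - 3(q_H + q_B) = 0.
Borealis's profit: π_B = (434 - 3Q)q_B - (103q_B). Setting ∂π_B/∂q_B = 0: 331 - 6q_B - 3(q_H + q_F) = 0.
Adding the 3 conditions: 1151 − 6Q − 6Q = 0, i.e. Q = 1151/12.
Back-substituting: q_H = (396 − 1151/4)/3 = 433/12, q_F = (424 − 1151/4)/3 = 545/12, q_B = (331 − 1151/4)/3 = 173/12.

45.42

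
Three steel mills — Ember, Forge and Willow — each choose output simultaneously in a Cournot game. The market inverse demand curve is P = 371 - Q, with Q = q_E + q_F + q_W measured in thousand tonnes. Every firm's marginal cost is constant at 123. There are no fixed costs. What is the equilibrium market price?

Each firm earns π_i = (371 - Q)q_i - 123q_i.
Setting ∂π_i/∂q_i = 0 with rivals' quantities fixed: 248 - 2q_i - Σ_{j≠i} q_j = 0.
With identical firms every q_j equals q_i, so Σ_{j≠i} q_j = 2q_i and 248 = 4q_i, giving q_i = 62.
Total output Q = 186, so price P = 371 - 186 = 185.

185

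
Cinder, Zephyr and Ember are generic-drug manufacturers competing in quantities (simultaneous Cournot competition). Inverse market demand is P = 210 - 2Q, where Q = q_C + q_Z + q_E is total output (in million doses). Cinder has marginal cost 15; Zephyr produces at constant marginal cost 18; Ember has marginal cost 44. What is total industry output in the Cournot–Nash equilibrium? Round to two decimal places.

Cinder's profit: π_C = (210 - 2Q)q_C - (15q_C). Setting ∂π_C/∂q_C = 0: 195 - 4q_C - 2(q_Z + q_E) = 0.
Zephyr's profit: π_Z = (210 - 2Q)q_Z - (18q_Z). Setting ∂π_Z/∂q_Z = 0: 192 - 4q_Z - 2(q_C + q_E) = 0.
Ember's first-order condition: 166 - 4q_E - 2(q_C + q_Z) = 0.
Adding the 3 conditions: 553 − 4Q − 4Q = 0, i.e. Q = 553/8.
Back-substituting: q_C = (195 − 553/4)/2 = 227/8, q_Z = (192 − 553/4)/2 = 215/8, q_E = (166 − 553/4)/2 = 111/8.
Total output Q = 227/8 + 215/8 + 111/8 = 553/8.

69.13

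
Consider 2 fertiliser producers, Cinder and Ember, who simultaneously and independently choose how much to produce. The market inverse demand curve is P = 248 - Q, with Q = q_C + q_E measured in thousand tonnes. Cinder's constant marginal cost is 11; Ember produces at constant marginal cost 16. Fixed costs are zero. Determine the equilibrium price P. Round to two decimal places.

91.67

Cinder's profit: π_C = (248 - Q)q_C - (11q_C). Setting ∂π_C/∂q_C = 0: 237 - 2q_C - (q_E) = 0.
Ember's profit: π_E = (248 - Q)q_E - (16q_E). Setting ∂π_E/∂q_E = 0: 232 - 2q_E - (q_C) = 0.
So q_C = (237 - q_E)/2 and q_E = (232 - q_C)/2.
Substituting one into the other gives q_C = 242/3 and q_E = 227/3.
Total output Q = 469/3, so price P = 248 - 469/3 = 275/3.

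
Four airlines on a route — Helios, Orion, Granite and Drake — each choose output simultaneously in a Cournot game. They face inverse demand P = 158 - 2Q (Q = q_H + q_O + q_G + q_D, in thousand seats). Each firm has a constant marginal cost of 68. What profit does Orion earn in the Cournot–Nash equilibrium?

Each firm earns π_i = (158 - 2Q)q_i - 68q_i.
Setting ∂π_i/∂q_i = 0 with rivals' quantities fixed: 90 - 4q_i - 2·Σ_{j≠i} q_j = 0.
With identical firms every q_j equals q_i, so Σ_{j≠i} q_j = 3q_i and 90 = 10q_i, giving q_i = 9.
Price P = 158 - 2·36 = 86.
Orion's profit: (86 - 68)·9 = 162.

162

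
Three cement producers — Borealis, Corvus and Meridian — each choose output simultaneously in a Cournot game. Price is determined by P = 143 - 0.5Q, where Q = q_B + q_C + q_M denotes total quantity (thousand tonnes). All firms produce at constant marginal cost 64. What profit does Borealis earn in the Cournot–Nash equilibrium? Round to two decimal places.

Each firm earns π_i = (143 - 0.5Q)q_i - 64q_i.
First-order condition (treating rivals' output as given): 79 - q_i - (1/2)·Σ_{j≠i} q_j = 0.
By symmetry each firm produces the same amount; substituting Σ_{j≠i} q_j = 2q_i yields q_i = 79/2.
Price P = 143 - (1/2)·(237/2) = 335/4.
Borealis's profit: (335/4 - 64)·(79/2) = 780.1250.

780.13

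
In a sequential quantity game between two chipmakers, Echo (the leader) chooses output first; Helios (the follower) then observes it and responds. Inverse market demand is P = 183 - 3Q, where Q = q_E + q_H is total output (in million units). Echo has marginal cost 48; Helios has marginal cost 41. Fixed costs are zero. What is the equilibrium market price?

The follower Helios best-responds to any q_E: π_H = (183 - 3Q)q_H - 41q_H.
Setting the follower's marginal profit to zero, 142 - 3q_E - 6q_H = 0, i.e. q_H = (142 - 3q_E)/6.
The leader anticipates this reaction. Substituting into P = 183 - 3Q gives P = 112 - (3/2)q_E, so π_E = (112 - (3/2)q_E)q_E - 48q_E.
The leader's first-order condition 64 - 3q_E = 0 yields q_E = 64/3.
Then q_H = (142 - 3·(64/3))/6 = 13.
Total output Q = 103/3, so price P = 183 - 3·(103/3) = 80.

80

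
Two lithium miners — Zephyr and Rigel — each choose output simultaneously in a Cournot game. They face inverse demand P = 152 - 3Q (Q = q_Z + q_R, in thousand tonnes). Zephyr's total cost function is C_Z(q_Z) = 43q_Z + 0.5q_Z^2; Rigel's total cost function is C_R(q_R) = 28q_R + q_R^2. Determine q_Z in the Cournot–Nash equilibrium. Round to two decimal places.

10.64

Zephyr's profit: π_Z = (152 - 3Q)q_Z - (43q_Z + (1/2)q_Z²). Setting ∂π_Z/∂q_Z = 0: 109 - 7q_Z - 3(q_R) = 0.
Rigel's profit: π_R = (152 - 3Q)q_R - (28q_R + q_R²). Setting ∂π_R/∂q_R = 0: 124 - 8q_R - 3(q_Z) = 0.
So q_Z = (109 - 3q_R)/7 and q_R = (124 - 3q_Z)/8.
Solving the pair: q_Z = 500/47, q_R = 541/47.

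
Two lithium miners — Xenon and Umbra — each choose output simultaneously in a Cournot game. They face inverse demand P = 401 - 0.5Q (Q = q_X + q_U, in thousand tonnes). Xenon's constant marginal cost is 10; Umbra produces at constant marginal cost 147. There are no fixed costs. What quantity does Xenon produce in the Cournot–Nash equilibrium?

352

Xenon's profit: π_X = (401 - 0.5Q)q_X - (10q_X). Setting ∂π_X/∂q_X = 0: 391 - q_X - (1/2)(q_U) = 0.
Umbra's profit: π_U = (401 - 0.5Q)q_U - (147q_U). Setting ∂π_U/∂q_U = 0: 254 - q_U - (1/2)(q_X) = 0.
Rearranging gives the reaction functions q_X = (391 - (1/2)q_U) and q_U = (254 - (1/2)q_X).
Substituting one into the other gives q_X = 352 and q_U = 78.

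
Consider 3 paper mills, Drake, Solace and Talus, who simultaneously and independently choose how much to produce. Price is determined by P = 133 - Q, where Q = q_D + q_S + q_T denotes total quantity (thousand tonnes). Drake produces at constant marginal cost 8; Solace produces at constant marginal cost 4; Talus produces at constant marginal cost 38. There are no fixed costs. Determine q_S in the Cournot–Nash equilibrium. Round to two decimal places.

41.75

Drake's profit: π_D = (133 - Q)q_D - (8q_D). Setting ∂π_D/∂q_D = 0: 125 - 2q_D - (q_S + q_T) = 0.
Solace's first-order condition: 129 - 2q_S - (q_D + q_T) = 0.
Talus's first-order condition: 95 - 2q_T - (q_D + q_S) = 0.
Adding the 3 conditions: 349 − 2Q − 2Q = 0, i.e. Q = 349/4.
Back-substituting: q_D = (125 − 349/4) = 151/4, q_S = (129 − 349/4) = 167/4, q_T = (95 − 349/4) = 31/4.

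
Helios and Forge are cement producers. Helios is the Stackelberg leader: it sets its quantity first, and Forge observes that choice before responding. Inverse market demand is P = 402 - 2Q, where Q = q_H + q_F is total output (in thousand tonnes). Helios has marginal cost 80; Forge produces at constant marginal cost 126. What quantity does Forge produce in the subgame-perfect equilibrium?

Solve by backward induction. Given q_H, the follower Forge maximises π_F = (402 - 2q_H - 2q_F)q_F - 126q_F.
∂π_F/∂q_F = 276 - 2q_H - 4q_F = 0 gives the reaction function q_F = (276 - 2q_H)/4.
The leader anticipates this reaction. Substituting into P = 402 - 2Q gives P = 264 - q_H, so π_H = (264 - q_H)q_H - 80q_H.
Leader FOC: 184 - 2q_H = 0, so q_H = 92.
Then q_F = (276 - 2·92)/4 = 23.

23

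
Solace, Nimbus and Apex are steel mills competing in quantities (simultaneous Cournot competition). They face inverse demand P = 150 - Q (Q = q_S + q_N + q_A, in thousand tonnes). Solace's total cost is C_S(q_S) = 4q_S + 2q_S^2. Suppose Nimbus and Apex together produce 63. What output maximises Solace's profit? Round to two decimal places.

With rivals' combined output fixed at 63, Solace's profit is π_S = (150 - 63 - q_S)q_S - (4q_S + 2q_S²) = (87 - q_S)q_S - (4q_S + 2q_S²).
∂π_S/∂q_S = 83 - 6q_S = 0, so q_S = 83/6.

13.83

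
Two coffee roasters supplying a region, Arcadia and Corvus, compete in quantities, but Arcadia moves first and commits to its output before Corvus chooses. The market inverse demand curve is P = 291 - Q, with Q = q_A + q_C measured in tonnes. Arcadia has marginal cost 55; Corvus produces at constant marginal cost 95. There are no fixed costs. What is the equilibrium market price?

124

Solve by backward induction. Given q_A, the follower Corvus maximises π_C = (291 - q_A - q_C)q_C - 95q_C.
Setting the follower's marginal profit to zero, 196 - q_A - 2q_C = 0, i.e. q_C = (196 - q_A)/2.
The leader anticipates this reaction. Substituting into P = 291 - Q gives P = 193 - (1/2)q_A, so π_A = (193 - (1/2)q_A)q_A - 55q_A.
The leader's first-order condition 138 - q_A = 0 yields q_A = 138.
Then q_C = (196 - 138)/2 = 29.
Total output Q = 167, so price P = 291 - 167 = 124.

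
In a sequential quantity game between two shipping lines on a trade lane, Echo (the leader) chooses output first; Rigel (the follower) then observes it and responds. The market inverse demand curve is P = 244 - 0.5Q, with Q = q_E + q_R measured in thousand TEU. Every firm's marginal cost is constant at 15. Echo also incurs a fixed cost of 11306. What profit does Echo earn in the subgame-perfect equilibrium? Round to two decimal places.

Solve by backward induction. Given q_E, the follower Rigel maximises π_R = (244 - (1/2)q_E - (1/2)q_R)q_R - 15q_R.
Setting the follower's marginal profit to zero, 229 - (1/2)q_E - q_R = 0, i.e. q_R = (229 - (1/2)q_E).
Echo substitutes q_R(q_E) into its own profit: π_E = q_E(244 - (1/2)q_E - (229 - (1/2)q_E)/2) - 15q_E = (259/2 - (1/4)q_E)q_E - 15q_E.
The leader's first-order condition 229/2 - (1/2)q_E = 0 yields q_E = 229.
Then q_R = (229 - (1/2)·229) = 229/2.
Price P = 244 - (1/2)·(687/2) = 289/4.
Echo's profit: (289/4 - 15)·229 - 11306 = 1804.2500.

1804.25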